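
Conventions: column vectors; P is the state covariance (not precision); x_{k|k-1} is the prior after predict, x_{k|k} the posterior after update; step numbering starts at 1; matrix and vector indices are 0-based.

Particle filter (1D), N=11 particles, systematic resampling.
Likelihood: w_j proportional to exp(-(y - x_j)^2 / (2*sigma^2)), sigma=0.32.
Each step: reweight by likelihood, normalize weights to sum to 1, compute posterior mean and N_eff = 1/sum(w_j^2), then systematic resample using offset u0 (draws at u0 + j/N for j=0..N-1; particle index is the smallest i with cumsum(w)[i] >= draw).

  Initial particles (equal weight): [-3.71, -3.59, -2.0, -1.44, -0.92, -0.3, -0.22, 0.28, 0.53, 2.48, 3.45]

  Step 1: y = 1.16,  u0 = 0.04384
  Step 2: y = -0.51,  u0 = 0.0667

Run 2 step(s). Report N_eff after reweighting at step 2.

N_eff = 4.1770

step 1: w=[0.0000, 0.0000, 0.0000, 0.0000, 0.0000, 0.0002, 0.0005, 0.1364, 0.8617, 0.0012, 0.0000]  mean=0.4977  Neff=1.3139  idx=[7, 7, 8, 8, 8, 8, 8, 8, 8, 8, 8]
step 2: w=[0.3374, 0.3374, 0.0361, 0.0361, 0.0361, 0.0361, 0.0361, 0.0361, 0.0361, 0.0361, 0.0361]  mean=0.3613  Neff=4.1770  idx=[0, 0, 0, 1, 1, 1, 1, 2, 5, 7, 10]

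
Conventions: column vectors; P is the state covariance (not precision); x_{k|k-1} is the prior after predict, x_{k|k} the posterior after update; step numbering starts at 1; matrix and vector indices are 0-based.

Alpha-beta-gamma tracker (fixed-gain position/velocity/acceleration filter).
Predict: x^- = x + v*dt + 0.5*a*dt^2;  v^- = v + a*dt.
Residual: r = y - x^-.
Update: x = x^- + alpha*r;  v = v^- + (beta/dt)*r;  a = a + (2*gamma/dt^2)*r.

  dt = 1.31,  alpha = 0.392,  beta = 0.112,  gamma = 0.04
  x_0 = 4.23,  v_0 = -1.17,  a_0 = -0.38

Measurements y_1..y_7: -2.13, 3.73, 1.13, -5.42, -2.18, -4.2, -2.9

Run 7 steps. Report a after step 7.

step 1: x_pred=2.3712  r=-4.5012  x^+=0.6068  v^+=-2.0526  a^+=-0.5898
step 2: x_pred=-2.5883  r=6.3183  x^+=-0.1115  v^+=-2.2851  a^+=-0.2953
step 3: x_pred=-3.3584  r=4.4884  x^+=-1.5990  v^+=-2.2882  a^+=-0.0861
step 4: x_pred=-4.6704  r=-0.7496  x^+=-4.9642  v^+=-2.4650  a^+=-0.1210
step 5: x_pred=-8.2973  r=6.1173  x^+=-5.8993  v^+=-2.1006  a^+=0.1642
step 6: x_pred=-8.5101  r=4.3101  x^+=-6.8206  v^+=-1.5170  a^+=0.3651
step 7: x_pred=-8.4945  r=5.5945  x^+=-6.3015  v^+=-0.5604  a^+=0.6259

a_post = 0.6259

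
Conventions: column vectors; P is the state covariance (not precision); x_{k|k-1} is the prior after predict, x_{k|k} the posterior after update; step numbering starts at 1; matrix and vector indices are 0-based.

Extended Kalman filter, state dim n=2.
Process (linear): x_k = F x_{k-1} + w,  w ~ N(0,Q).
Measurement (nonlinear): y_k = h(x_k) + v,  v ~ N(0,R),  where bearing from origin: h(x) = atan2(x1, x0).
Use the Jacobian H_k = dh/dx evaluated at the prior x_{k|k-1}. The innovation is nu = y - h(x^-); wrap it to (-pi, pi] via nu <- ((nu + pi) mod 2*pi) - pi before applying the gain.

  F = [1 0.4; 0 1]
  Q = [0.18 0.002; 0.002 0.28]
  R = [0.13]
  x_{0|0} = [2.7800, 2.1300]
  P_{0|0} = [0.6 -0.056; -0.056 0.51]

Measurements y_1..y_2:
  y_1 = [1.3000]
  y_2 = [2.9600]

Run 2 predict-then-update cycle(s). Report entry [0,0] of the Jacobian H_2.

step 1: x^-=[3.6320, 2.1300]  P^-=[0.8168 0.1500; 0.1500 0.7900]  H_jac=[-0.1201 0.2049]  S=[0.1676]  K=[-0.4023; 0.8583]  nu=[0.7696]  x^+=[3.3224, 2.7906]  P^+=[0.7897 0.2079; 0.2079 0.6666]
step 2: x^-=[4.4386, 2.7906]  P^-=[1.2426 0.4765; 0.4765 0.9466]  H_jac=[-0.1015 0.1615]  S=[0.1519]  K=[-0.3240; 0.6879]  nu=[2.3987]  x^+=[3.6614, 4.4407]  P^+=[1.2267 0.5103; 0.5103 0.8747]

H_jac[0,0] = -0.1015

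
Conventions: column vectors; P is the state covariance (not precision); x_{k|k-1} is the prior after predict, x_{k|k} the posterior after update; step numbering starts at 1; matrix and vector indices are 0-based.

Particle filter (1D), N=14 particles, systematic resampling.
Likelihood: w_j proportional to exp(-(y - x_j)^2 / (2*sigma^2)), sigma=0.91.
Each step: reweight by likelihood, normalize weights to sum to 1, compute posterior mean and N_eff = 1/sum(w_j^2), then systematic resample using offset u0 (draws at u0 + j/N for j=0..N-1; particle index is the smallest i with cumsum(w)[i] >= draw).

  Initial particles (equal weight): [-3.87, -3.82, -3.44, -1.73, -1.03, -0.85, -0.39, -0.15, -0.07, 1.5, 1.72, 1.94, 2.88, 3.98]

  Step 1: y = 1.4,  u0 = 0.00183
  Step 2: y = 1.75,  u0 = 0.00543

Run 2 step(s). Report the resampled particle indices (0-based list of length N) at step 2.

resampled_idx = [1, 3, 4, 5, 5, 6, 7, 8, 8, 9, 10, 11, 11, 12]

step 1: w=[0.0000, 0.0000, 0.0000, 0.0007, 0.0075, 0.0124, 0.0382, 0.0619, 0.0717, 0.2626, 0.2483, 0.2215, 0.0704, 0.0047]  mean=1.4238  Neff=5.1196  idx=[4, 7, 8, 9, 9, 9, 9, 10, 10, 10, 11, 11, 11, 12]
step 2: w=[0.0009, 0.0108, 0.0129, 0.0917, 0.0917, 0.0917, 0.0917, 0.0951, 0.0951, 0.0951, 0.0931, 0.0931, 0.0931, 0.0440]  mean=1.7062  Neff=11.2362  idx=[1, 3, 4, 5, 5, 6, 7, 8, 8, 9, 10, 11, 11, 12]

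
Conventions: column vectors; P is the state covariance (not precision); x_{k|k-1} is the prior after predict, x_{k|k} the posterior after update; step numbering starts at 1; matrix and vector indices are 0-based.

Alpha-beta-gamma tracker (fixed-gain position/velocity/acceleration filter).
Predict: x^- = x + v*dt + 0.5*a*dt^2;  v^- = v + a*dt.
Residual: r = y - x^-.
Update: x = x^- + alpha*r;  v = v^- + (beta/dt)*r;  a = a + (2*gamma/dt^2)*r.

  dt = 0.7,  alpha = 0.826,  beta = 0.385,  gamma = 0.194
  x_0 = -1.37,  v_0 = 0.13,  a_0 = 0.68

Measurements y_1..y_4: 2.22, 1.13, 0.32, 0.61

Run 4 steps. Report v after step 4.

step 1: x_pred=-1.1124  r=3.3324  x^+=1.6402  v^+=2.4388  a^+=3.3187
step 2: x_pred=4.1604  r=-3.0304  x^+=1.6573  v^+=3.0952  a^+=0.9191
step 3: x_pred=4.0491  r=-3.7291  x^+=0.9689  v^+=1.6876  a^+=-2.0337
step 4: x_pred=1.6519  r=-1.0419  x^+=0.7913  v^+=-0.3091  a^+=-2.8587

v_post = -0.3091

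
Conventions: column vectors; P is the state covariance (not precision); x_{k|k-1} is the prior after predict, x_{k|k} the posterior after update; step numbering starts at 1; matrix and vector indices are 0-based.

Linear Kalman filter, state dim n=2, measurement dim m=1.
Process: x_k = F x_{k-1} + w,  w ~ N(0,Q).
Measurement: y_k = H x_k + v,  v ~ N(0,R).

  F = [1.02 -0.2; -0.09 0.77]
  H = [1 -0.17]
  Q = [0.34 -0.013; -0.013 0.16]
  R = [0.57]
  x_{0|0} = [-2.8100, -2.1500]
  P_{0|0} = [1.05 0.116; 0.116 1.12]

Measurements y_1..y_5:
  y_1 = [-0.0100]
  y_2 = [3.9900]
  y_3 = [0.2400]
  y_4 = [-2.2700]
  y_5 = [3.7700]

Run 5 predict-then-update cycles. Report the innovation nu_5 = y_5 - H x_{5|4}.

step 1: x^-=[-2.4362, -1.4026]  P^-=[1.4299 -0.1887; -0.1887 0.8165]  S=[2.0876]  K=[0.7003; -0.1569]  nu=[2.1878]  x^+=[-0.9041, -1.7458]  P^+=[0.4061 0.0407; 0.0407 0.7651]
step 2: x^-=[-0.5730, -1.2629]  P^-=[0.7765 -0.1354; -0.1354 0.6113]  S=[1.4102]  K=[0.5670; -0.1697]  nu=[4.3484]  x^+=[1.8923, -2.0009]  P^+=[0.3232 0.0003; 0.0003 0.5707]
step 3: x^-=[2.3303, -1.7110]  P^-=[0.6990 -0.1303; -0.1303 0.5009]  S=[1.3278]  K=[0.5431; -0.1623]  nu=[-2.3812]  x^+=[1.0370, -1.3246]  P^+=[0.3073 -0.0133; -0.0133 0.4659]
step 4: x^-=[1.3227, -1.1132]  P^-=[0.6838 -0.1237; -0.1237 0.4406]  S=[1.3086]  K=[0.5386; -0.1517]  nu=[-3.7819]  x^+=[-0.7143, -0.5394]  P^+=[0.3042 -0.0167; -0.0167 0.4105]
step 5: x^-=[-0.6207, -0.3511]  P^-=[0.6797 -0.1176; -0.1176 0.4081]  S=[1.3015]  K=[0.5376; -0.1436]  nu=[4.3311]  x^+=[1.7077, -0.9732]  P^+=[0.3035 -0.0171; -0.0171 0.3813]

innov = [4.3311]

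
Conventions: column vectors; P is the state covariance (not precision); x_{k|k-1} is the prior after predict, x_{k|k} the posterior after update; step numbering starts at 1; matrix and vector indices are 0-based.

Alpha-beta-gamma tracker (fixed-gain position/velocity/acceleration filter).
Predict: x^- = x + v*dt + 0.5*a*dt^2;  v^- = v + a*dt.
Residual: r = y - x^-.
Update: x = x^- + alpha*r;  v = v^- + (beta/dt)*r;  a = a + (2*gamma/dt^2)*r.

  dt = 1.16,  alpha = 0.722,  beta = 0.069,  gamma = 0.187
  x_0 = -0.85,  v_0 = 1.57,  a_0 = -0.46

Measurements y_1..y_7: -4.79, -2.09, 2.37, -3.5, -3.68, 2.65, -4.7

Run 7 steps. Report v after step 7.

step 1: x_pred=0.6617  r=-5.4517  x^+=-3.2744  v^+=0.7121  a^+=-1.9753
step 2: x_pred=-3.7773  r=1.6873  x^+=-2.5591  v^+=-1.4788  a^+=-1.5063
step 3: x_pred=-5.2879  r=7.6579  x^+=0.2411  v^+=-2.7706  a^+=0.6222
step 4: x_pred=-2.5542  r=-0.9458  x^+=-3.2371  v^+=-2.1051  a^+=0.3593
step 5: x_pred=-5.4373  r=1.7573  x^+=-4.1685  v^+=-1.5838  a^+=0.8477
step 6: x_pred=-5.4354  r=8.0854  x^+=0.4023  v^+=-0.1195  a^+=3.0950
step 7: x_pred=2.3460  r=-7.0460  x^+=-2.7412  v^+=3.0516  a^+=1.1366

v_post = 3.0516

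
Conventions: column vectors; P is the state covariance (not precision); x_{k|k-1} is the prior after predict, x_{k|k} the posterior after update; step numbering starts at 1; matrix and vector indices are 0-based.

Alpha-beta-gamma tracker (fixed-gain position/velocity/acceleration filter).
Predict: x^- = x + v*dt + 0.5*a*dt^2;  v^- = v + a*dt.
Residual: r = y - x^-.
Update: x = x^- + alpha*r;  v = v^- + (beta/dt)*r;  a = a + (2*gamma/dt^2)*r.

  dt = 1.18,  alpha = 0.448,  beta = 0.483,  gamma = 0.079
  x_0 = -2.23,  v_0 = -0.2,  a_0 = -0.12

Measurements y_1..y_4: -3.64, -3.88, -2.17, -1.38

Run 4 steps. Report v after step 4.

step 1: x_pred=-2.5495  r=-1.0905  x^+=-3.0381  v^+=-0.7879  a^+=-0.2437
step 2: x_pred=-4.1375  r=0.2575  x^+=-4.0222  v^+=-0.9701  a^+=-0.2145
step 3: x_pred=-5.3163  r=3.1463  x^+=-3.9067  v^+=0.0646  a^+=0.1425
step 4: x_pred=-3.7313  r=2.3513  x^+=-2.6779  v^+=1.1952  a^+=0.4093

v_post = 1.1952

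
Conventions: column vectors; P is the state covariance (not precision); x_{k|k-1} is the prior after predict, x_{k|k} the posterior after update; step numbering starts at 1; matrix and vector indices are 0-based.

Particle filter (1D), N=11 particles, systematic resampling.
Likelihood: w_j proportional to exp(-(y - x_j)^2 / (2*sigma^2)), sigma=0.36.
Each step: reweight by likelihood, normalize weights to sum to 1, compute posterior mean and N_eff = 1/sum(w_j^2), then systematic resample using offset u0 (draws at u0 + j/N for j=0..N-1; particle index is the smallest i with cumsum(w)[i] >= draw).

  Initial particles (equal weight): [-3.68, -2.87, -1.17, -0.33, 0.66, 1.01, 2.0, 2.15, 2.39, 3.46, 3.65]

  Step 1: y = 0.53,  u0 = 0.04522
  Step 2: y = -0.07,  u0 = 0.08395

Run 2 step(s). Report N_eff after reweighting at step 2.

N_eff = 8.5053

step 1: w=[0.0000, 0.0000, 0.0000, 0.0410, 0.6664, 0.2924, 0.0002, 0.0000, 0.0000, 0.0000, 0.0000]  mean=0.7220  Neff=1.8824  idx=[4, 4, 4, 4, 4, 4, 4, 4, 5, 5, 5]
step 2: w=[0.1211, 0.1211, 0.1211, 0.1211, 0.1211, 0.1211, 0.1211, 0.1211, 0.0105, 0.0105, 0.0105]  mean=0.6710  Neff=8.5053  idx=[0, 1, 2, 2, 3, 4, 5, 5, 6, 7, 10]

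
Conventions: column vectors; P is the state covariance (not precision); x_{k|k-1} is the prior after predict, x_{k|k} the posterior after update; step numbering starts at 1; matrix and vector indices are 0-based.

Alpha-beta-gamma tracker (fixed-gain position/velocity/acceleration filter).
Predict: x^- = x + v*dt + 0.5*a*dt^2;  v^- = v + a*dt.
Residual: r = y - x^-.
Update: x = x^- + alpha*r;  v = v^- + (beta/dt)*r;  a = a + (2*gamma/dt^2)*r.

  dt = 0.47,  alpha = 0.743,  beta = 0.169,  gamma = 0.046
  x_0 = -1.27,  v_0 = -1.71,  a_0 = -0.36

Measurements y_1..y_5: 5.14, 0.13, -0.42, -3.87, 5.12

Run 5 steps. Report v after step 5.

step 1: x_pred=-2.1135  r=7.2535  x^+=3.2759  v^+=0.7290  a^+=2.6609
step 2: x_pred=3.9124  r=-3.7824  x^+=1.1021  v^+=0.6195  a^+=1.0856
step 3: x_pred=1.5132  r=-1.9332  x^+=0.0768  v^+=0.4347  a^+=0.2805
step 4: x_pred=0.3121  r=-4.1821  x^+=-2.7952  v^+=-0.9373  a^+=-1.4612
step 5: x_pred=-3.3971  r=8.5171  x^+=2.9311  v^+=1.4385  a^+=2.0859

v_post = 1.4385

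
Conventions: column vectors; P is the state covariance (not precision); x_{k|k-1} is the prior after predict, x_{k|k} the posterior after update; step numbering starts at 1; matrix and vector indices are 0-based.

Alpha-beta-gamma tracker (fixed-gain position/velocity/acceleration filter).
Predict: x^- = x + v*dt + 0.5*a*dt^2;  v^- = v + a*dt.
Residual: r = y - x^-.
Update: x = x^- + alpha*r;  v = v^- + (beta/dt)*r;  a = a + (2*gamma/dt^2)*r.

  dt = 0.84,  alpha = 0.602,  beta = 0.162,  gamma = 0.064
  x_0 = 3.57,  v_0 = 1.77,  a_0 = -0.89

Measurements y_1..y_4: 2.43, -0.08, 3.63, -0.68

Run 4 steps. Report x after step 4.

x_post = -0.4528

step 1: x_pred=4.7428  r=-2.3128  x^+=3.3505  v^+=0.5764  a^+=-1.3096
step 2: x_pred=3.3726  r=-3.4526  x^+=1.2941  v^+=-1.1895  a^+=-1.9359
step 3: x_pred=-0.3880  r=4.0180  x^+=2.0308  v^+=-2.0408  a^+=-1.2070
step 4: x_pred=-0.1093  r=-0.5707  x^+=-0.4528  v^+=-3.1647  a^+=-1.3105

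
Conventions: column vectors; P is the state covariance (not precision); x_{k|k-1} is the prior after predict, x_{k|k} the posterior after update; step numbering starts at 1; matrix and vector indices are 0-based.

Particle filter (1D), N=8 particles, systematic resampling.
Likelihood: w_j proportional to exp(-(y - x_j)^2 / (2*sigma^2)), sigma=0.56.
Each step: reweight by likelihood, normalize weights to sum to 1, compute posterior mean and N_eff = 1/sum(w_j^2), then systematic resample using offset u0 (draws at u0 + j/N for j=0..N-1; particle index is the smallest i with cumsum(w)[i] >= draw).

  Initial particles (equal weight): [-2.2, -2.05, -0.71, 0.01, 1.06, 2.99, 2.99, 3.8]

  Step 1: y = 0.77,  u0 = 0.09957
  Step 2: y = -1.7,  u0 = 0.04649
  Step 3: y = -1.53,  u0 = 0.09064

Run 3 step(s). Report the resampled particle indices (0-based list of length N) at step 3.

step 1: w=[0.0000, 0.0000, 0.0233, 0.3054, 0.6707, 0.0003, 0.0003, 0.0000]  mean=0.6992  Neff=1.8395  idx=[3, 3, 4, 4, 4, 4, 4, 4]
step 2: w=[0.4992, 0.4992, 0.0003, 0.0003, 0.0003, 0.0003, 0.0003, 0.0003]  mean=0.0118  Neff=2.0068  idx=[0, 0, 0, 0, 1, 1, 1, 1]
step 3: w=[0.1250, 0.1250, 0.1250, 0.1250, 0.1250, 0.1250, 0.1250, 0.1250]  mean=0.0100  Neff=8.0000  idx=[0, 1, 2, 3, 4, 5, 6, 7]

resampled_idx = [0, 1, 2, 3, 4, 5, 6, 7]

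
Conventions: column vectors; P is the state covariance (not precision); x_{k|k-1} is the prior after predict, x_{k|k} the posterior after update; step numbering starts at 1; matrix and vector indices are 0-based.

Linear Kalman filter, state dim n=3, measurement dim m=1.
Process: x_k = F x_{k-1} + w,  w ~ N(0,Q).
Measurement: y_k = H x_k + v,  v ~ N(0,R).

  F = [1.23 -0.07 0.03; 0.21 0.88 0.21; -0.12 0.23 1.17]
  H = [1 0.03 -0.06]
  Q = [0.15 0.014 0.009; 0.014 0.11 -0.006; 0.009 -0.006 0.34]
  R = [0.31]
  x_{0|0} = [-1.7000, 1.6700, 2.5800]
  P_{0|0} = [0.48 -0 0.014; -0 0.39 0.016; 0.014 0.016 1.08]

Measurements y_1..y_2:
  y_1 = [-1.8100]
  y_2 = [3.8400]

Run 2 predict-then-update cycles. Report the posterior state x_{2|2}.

step 1: x^-=[-2.1305, 1.6544, 3.6067]  P^-=[0.8800 0.1247 -0.0113; 0.1247 0.4880 0.3465; -0.0113 0.3465 1.8506]  S=[1.2047]  K=[0.7342; 0.0984; -0.0929]  nu=[0.4873]  x^+=[-1.7728, 1.7023, 3.5614]  P^+=[0.2307 0.0377 0.0709; 0.0377 0.4763 0.3575; 0.0709 0.3575 1.8402]
step 2: x^-=[-2.1928, 1.8737, 4.7711]  P^-=[0.5003 0.1190 0.1178; 0.1190 0.7225 0.9356; 0.1178 0.9356 3.0581]  S=[0.8116]  K=[0.6121; 0.1042; -0.0464]  nu=[6.2629]  x^+=[1.6408, 2.5260, 4.4806]  P^+=[0.1962 0.0672 0.1408; 0.0672 0.7137 0.9395; 0.1408 0.9395 3.0563]

x_post = [1.6408, 2.5260, 4.4806]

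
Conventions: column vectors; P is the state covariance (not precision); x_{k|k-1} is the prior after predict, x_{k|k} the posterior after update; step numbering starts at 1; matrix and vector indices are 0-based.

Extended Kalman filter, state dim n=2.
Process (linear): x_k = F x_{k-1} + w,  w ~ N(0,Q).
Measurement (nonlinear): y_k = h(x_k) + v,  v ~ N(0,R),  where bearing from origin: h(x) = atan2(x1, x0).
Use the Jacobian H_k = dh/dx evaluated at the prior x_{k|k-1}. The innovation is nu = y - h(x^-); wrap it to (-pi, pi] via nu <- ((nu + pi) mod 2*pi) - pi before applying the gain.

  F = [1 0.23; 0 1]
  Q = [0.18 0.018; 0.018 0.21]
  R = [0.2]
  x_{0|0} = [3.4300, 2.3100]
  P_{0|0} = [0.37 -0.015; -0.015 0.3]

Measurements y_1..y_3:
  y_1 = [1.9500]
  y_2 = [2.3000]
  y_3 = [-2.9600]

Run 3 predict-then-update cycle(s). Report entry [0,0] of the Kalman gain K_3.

step 1: x^-=[3.9613, 2.3100]  P^-=[0.5590 0.0720; 0.0720 0.5100]  H_jac=[-0.1099 0.1884]  S=[0.2219]  K=[-0.2156; 0.3974]  nu=[1.4221]  x^+=[3.6547, 2.8751]  P^+=[0.5487 0.0910; 0.0910 0.4750]
step 2: x^-=[4.3159, 2.8751]  P^-=[0.7956 0.2183; 0.2183 0.6850]  H_jac=[-0.1069 0.1605]  S=[0.2192]  K=[-0.2282; 0.3950]  nu=[1.7123]  x^+=[3.9252, 3.5514]  P^+=[0.7842 0.2380; 0.2380 0.6508]
step 3: x^-=[4.7420, 3.5514]  P^-=[1.1081 0.4057; 0.4057 0.8608]  H_jac=[-0.1012 0.1351]  S=[0.2160]  K=[-0.2654; 0.3484]  nu=[2.6804]  x^+=[4.0306, 4.4853]  P^+=[1.0929 0.4257; 0.4257 0.8345]

K[0,0] = -0.2654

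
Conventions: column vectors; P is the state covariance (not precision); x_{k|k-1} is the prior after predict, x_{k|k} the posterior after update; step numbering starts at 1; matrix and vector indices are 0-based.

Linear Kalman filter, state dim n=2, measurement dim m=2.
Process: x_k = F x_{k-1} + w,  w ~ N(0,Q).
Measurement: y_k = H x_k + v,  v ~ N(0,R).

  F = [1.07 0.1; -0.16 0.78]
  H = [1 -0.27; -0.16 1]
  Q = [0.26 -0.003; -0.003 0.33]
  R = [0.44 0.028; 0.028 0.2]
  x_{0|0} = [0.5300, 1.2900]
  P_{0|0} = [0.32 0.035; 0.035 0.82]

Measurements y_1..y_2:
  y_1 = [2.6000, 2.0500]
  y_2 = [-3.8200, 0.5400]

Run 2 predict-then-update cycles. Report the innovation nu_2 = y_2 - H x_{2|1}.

innov = [-5.8868, -0.2740]

step 1: x^-=[0.6961, 0.9214]  P^-=[0.6421 0.0348; 0.0348 0.8283]  S=[1.1236 -0.2621; -0.2621 1.0336]  K=[0.5821 0.0819; 0.0187 0.8007]  nu=[2.1527, 1.2400]  x^+=[2.0508, 1.9545]  P^+=[0.2793 0.0774; 0.0774 0.1731]
step 2: x^-=[2.3898, 1.1964]  P^-=[0.5981 0.0260; 0.0260 0.4231]  S=[1.0549 -0.1548; -0.1548 0.6301]  K=[0.5644 0.0281; 0.0145 0.6685]  nu=[-5.8868, -0.2740]  x^+=[-0.9406, 0.9281]  P^+=[0.2664 0.0640; 0.0640 0.1443]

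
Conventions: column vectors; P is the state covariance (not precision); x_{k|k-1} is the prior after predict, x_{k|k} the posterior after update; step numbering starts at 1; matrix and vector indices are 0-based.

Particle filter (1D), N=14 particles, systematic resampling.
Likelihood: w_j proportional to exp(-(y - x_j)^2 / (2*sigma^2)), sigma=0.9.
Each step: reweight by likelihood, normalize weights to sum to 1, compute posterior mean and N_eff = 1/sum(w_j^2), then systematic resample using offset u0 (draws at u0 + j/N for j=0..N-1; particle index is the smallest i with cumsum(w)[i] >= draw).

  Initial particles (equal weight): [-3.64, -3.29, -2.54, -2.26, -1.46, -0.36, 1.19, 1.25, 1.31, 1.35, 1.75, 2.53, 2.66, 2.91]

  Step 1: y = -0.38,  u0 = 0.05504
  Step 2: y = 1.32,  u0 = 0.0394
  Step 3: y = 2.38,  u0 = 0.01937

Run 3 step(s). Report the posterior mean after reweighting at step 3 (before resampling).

step 1: w=[0.0006, 0.0022, 0.0227, 0.0456, 0.1967, 0.4040, 0.0882, 0.0784, 0.0693, 0.0637, 0.0246, 0.0022, 0.0013, 0.0005]  mean=-0.1692  Neff=4.3873  idx=[3, 4, 4, 5, 5, 5, 5, 5, 5, 6, 7, 8, 9, 10]
step 2: w=[0.0001, 0.0014, 0.0014, 0.0295, 0.0295, 0.0295, 0.0295, 0.0295, 0.0295, 0.1664, 0.1677, 0.1682, 0.1681, 0.1500]  mean=1.0495  Neff=7.1398  idx=[4, 6, 9, 9, 9, 10, 10, 11, 11, 12, 12, 12, 13, 13]
step 3: w=[0.0015, 0.0015, 0.0663, 0.0663, 0.0663, 0.0723, 0.0723, 0.0784, 0.0784, 0.0826, 0.0826, 0.0826, 0.1244, 0.1244]  mean=1.3917  Neff=11.4465  idx=[2, 3, 4, 5, 6, 7, 8, 9, 10, 10, 11, 12, 13, 13]

post_mean = 1.3917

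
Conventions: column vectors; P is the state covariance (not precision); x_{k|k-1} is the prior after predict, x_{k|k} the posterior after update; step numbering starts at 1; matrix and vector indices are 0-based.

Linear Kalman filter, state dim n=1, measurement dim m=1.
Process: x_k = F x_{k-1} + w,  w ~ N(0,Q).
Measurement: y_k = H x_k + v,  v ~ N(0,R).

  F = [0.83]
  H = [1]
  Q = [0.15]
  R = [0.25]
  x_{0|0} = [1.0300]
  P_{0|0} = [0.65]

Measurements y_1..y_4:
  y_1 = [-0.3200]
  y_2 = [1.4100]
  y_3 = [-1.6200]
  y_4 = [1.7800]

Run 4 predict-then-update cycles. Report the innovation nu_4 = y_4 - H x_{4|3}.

step 1: x^-=[0.8549]  P^-=[0.5978]  S=[0.8478]  K=[0.7051]  nu=[-1.1749]  x^+=[0.0265]  P^+=[0.1763]
step 2: x^-=[0.0220]  P^-=[0.2714]  S=[0.5214]  K=[0.5206]  nu=[1.3880]  x^+=[0.7445]  P^+=[0.1301]
step 3: x^-=[0.6179]  P^-=[0.2397]  S=[0.4897]  K=[0.4894]  nu=[-2.2379]  x^+=[-0.4774]  P^+=[0.1224]
step 4: x^-=[-0.3962]  P^-=[0.2343]  S=[0.4843]  K=[0.4838]  nu=[2.1762]  x^+=[0.6566]  P^+=[0.1209]

innov = [2.1762]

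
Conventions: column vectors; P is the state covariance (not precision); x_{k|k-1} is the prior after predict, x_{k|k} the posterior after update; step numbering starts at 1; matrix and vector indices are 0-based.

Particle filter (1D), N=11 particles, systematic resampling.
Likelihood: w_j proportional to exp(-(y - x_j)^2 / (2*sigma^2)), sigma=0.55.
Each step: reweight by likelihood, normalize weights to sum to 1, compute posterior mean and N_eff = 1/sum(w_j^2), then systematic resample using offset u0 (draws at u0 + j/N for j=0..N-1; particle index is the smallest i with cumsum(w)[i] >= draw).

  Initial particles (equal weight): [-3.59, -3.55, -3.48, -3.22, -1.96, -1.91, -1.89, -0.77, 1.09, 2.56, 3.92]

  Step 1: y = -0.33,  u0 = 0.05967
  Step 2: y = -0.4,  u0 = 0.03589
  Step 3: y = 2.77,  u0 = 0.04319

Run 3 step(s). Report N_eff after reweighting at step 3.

step 1: w=[0.0000, 0.0000, 0.0000, 0.0000, 0.0153, 0.0200, 0.0222, 0.8984, 0.0442, 0.0000, 0.0000]  mean=-0.7537  Neff=1.2343  idx=[7, 7, 7, 7, 7, 7, 7, 7, 7, 7, 8]
step 2: w=[0.0997, 0.0997, 0.0997, 0.0997, 0.0997, 0.0997, 0.0997, 0.0997, 0.0997, 0.0997, 0.0032]  mean=-0.7641  Neff=10.0630  idx=[0, 1, 2, 3, 4, 4, 5, 6, 7, 8, 9]
step 3: w=[0.0909, 0.0909, 0.0909, 0.0909, 0.0909, 0.0909, 0.0909, 0.0909, 0.0909, 0.0909, 0.0909]  mean=-0.7700  Neff=11.0000  idx=[0, 1, 2, 3, 4, 5, 6, 7, 8, 9, 10]

N_eff = 11.0000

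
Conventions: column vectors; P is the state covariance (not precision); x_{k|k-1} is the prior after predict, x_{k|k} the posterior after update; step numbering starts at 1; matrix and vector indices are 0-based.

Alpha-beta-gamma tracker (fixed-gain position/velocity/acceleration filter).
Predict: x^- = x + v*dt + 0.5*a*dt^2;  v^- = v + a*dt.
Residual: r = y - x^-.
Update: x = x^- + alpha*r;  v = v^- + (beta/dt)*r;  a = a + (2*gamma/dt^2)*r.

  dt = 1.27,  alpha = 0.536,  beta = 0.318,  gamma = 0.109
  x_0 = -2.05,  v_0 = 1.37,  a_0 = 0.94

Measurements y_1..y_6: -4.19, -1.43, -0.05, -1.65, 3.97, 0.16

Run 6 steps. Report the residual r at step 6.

resid = -2.7003

step 1: x_pred=0.4480  r=-4.6380  x^+=-2.0380  v^+=1.4025  a^+=0.3131
step 2: x_pred=-0.0043  r=-1.4257  x^+=-0.7685  v^+=1.4432  a^+=0.1204
step 3: x_pred=1.1615  r=-1.2115  x^+=0.5121  v^+=1.2928  a^+=-0.0433
step 4: x_pred=2.1190  r=-3.7690  x^+=0.0988  v^+=0.2940  a^+=-0.5527
step 5: x_pred=0.0265  r=3.9435  x^+=2.1402  v^+=0.5795  a^+=-0.0197
step 6: x_pred=2.8603  r=-2.7003  x^+=1.4129  v^+=-0.1217  a^+=-0.3847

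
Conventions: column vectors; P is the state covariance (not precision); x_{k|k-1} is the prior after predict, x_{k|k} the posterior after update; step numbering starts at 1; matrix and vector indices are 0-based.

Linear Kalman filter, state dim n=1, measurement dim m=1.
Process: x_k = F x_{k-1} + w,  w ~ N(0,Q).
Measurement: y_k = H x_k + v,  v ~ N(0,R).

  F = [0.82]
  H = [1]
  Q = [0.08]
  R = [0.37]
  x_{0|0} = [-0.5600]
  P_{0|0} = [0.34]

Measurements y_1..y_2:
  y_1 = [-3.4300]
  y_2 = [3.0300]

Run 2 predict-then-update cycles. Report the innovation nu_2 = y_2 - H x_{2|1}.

innov = [4.5144]

step 1: x^-=[-0.4592]  P^-=[0.3086]  S=[0.6786]  K=[0.4548]  nu=[-2.9708]  x^+=[-1.8102]  P^+=[0.1683]
step 2: x^-=[-1.4844]  P^-=[0.1931]  S=[0.5631]  K=[0.3430]  nu=[4.5144]  x^+=[0.0639]  P^+=[0.1269]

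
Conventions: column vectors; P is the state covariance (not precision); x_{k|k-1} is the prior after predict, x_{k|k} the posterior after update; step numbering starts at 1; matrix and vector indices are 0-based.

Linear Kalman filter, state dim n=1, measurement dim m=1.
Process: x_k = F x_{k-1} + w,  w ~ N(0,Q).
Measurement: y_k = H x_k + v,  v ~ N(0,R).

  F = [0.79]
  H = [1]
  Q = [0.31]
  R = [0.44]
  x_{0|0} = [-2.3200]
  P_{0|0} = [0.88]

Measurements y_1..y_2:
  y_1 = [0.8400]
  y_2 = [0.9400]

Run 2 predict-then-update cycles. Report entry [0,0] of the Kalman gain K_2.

K[0,0] = 0.5277

step 1: x^-=[-1.8328]  P^-=[0.8592]  S=[1.2992]  K=[0.6613]  nu=[2.6728]  x^+=[-0.0652]  P^+=[0.2910]
step 2: x^-=[-0.0515]  P^-=[0.4916]  S=[0.9316]  K=[0.5277]  nu=[0.9915]  x^+=[0.4717]  P^+=[0.2322]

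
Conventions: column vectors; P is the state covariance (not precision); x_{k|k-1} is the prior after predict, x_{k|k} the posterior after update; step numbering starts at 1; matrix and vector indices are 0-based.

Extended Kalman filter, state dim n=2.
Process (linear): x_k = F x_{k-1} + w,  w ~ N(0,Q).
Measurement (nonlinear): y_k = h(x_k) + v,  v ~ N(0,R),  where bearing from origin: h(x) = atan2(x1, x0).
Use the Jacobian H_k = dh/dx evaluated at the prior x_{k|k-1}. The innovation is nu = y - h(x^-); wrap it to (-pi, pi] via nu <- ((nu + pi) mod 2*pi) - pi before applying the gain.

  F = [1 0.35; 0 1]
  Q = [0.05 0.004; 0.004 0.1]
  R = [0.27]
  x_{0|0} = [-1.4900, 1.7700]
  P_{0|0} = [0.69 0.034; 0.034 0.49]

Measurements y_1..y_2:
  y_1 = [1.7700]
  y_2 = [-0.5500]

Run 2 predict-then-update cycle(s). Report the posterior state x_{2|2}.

x_post = [1.5432, 2.3896]

step 1: x^-=[-0.8705, 1.7700]  P^-=[0.8238 0.2095; 0.2095 0.5900]  H_jac=[-0.4549 -0.2237]  S=[0.5127]  K=[-0.8225; -0.4434]  nu=[-0.2579]  x^+=[-0.6584, 1.8843]  P^+=[0.4770 0.0225; 0.0225 0.4892]
step 2: x^-=[0.0011, 1.8843]  P^-=[0.6027 0.1978; 0.1978 0.5892]  H_jac=[-0.5307 0.0003]  S=[0.4397]  K=[-0.7274; -0.2383]  nu=[-2.1202]  x^+=[1.5432, 2.3896]  P^+=[0.3701 0.1216; 0.1216 0.5642]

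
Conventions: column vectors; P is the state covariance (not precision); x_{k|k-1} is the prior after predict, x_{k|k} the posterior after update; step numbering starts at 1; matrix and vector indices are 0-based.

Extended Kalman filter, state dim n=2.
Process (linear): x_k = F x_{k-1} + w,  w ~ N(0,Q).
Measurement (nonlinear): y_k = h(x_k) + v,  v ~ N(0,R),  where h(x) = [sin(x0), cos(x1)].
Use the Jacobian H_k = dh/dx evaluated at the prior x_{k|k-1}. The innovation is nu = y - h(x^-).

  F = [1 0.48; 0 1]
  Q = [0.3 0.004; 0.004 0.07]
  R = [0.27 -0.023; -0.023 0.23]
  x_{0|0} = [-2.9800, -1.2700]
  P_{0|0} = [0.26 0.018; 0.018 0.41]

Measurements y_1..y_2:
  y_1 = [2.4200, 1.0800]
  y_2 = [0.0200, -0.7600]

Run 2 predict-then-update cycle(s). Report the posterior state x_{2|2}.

x_post = [-6.1896, -1.6381]

step 1: x^-=[-3.5896, -1.2700]  P^-=[0.6717 0.2188; 0.2188 0.4800]  H_jac=[-0.9013 0.0000; 0.0000 0.9551]  S=[0.8157 -0.2114; -0.2114 0.6679]  K=[-0.7202 0.0850; -0.0696 0.6644]  nu=[1.9868, 0.7837]  x^+=[-4.9540, -0.8876]  P^+=[0.2179 0.0378; 0.0378 0.1617]
step 2: x^-=[-5.3800, -0.8876]  P^-=[0.5915 0.1194; 0.1194 0.2317]  H_jac=[0.6191 0.0000; 0.0000 0.7756]  S=[0.4967 0.0343; 0.0343 0.3693]  K=[0.7245 0.1834; 0.1160 0.4757]  nu=[-0.7653, -1.3913]  x^+=[-6.1896, -1.6381]  P^+=[0.3092 0.0329; 0.0329 0.1376]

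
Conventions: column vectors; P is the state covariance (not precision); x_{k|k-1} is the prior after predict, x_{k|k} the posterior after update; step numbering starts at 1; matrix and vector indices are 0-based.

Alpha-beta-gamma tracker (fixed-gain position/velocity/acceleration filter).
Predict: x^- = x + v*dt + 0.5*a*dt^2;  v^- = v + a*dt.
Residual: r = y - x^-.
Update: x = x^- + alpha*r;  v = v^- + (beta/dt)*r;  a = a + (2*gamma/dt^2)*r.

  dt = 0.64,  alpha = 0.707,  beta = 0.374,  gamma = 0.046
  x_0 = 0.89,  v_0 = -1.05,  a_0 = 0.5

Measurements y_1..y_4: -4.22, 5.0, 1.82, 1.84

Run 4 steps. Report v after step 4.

v_post = 1.7274

step 1: x_pred=0.3204  r=-4.5404  x^+=-2.8897  v^+=-3.3833  a^+=-0.5198
step 2: x_pred=-5.1614  r=10.1614  x^+=2.0227  v^+=2.2221  a^+=1.7625
step 3: x_pred=3.8058  r=-1.9858  x^+=2.4018  v^+=2.1897  a^+=1.3165
step 4: x_pred=4.0729  r=-2.2329  x^+=2.4942  v^+=1.7274  a^+=0.8150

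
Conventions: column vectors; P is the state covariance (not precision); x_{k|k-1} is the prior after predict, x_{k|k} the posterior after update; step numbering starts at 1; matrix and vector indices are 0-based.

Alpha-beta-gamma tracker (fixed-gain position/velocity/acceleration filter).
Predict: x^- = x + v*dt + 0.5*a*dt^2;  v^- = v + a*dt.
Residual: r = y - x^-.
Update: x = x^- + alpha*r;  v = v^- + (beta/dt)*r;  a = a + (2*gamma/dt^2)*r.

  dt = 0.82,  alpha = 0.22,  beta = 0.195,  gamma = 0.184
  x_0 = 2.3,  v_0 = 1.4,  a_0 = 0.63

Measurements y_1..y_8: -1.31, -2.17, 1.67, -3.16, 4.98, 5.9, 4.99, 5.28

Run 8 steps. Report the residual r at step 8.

step 1: x_pred=3.6598  r=-4.9698  x^+=2.5664  v^+=0.7348  a^+=-2.0899
step 2: x_pred=2.4663  r=-4.6363  x^+=1.4463  v^+=-2.0815  a^+=-4.6274
step 3: x_pred=-1.8163  r=3.4863  x^+=-1.0493  v^+=-5.0469  a^+=-2.7194
step 4: x_pred=-6.1020  r=2.9420  x^+=-5.4548  v^+=-6.5772  a^+=-1.1092
step 5: x_pred=-11.2210  r=16.2010  x^+=-7.6568  v^+=-3.6341  a^+=7.7575
step 6: x_pred=-8.0286  r=13.9286  x^+=-4.9643  v^+=6.0393  a^+=15.3805
step 7: x_pred=5.1589  r=-0.1689  x^+=5.1217  v^+=18.6112  a^+=15.2881
step 8: x_pred=25.5228  r=-20.2428  x^+=21.0693  v^+=26.3336  a^+=4.2094

resid = -20.2428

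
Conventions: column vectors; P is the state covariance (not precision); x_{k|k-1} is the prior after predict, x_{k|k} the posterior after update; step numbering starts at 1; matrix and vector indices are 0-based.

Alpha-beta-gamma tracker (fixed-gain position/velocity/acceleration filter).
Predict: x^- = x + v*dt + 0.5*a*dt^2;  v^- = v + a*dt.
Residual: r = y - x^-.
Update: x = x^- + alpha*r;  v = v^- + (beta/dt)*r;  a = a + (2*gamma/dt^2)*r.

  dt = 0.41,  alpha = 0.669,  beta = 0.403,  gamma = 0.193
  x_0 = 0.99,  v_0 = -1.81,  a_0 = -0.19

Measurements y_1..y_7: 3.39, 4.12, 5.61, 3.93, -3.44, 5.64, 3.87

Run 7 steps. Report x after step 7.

step 1: x_pred=0.2319  r=3.1581  x^+=2.3447  v^+=1.2163  a^+=7.0617
step 2: x_pred=3.4369  r=0.6831  x^+=3.8939  v^+=4.7830  a^+=8.6303
step 3: x_pred=6.5803  r=-0.9703  x^+=5.9312  v^+=7.3677  a^+=6.4023
step 4: x_pred=9.4900  r=-5.5600  x^+=5.7704  v^+=4.5275  a^+=-6.3650
step 5: x_pred=7.0917  r=-10.5317  x^+=0.0460  v^+=-8.4340  a^+=-30.5484
step 6: x_pred=-5.9795  r=11.6195  x^+=1.7939  v^+=-9.5377  a^+=-3.8670
step 7: x_pred=-2.4415  r=6.3115  x^+=1.7809  v^+=-4.9194  a^+=10.6259

x_post = 1.7809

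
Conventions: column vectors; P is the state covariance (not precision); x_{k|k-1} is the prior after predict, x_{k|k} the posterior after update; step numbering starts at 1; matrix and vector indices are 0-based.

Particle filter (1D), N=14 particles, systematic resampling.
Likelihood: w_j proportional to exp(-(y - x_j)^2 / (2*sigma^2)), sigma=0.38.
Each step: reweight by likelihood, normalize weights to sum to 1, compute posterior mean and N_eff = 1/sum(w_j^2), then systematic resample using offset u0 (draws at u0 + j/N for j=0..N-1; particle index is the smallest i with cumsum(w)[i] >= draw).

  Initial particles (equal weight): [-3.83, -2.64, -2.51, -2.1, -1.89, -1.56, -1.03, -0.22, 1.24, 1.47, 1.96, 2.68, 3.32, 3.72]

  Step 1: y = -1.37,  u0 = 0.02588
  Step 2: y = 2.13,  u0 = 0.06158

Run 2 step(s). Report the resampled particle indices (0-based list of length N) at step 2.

step 1: w=[0.0000, 0.0018, 0.0052, 0.0742, 0.1843, 0.4147, 0.3149, 0.0048, 0.0000, 0.0000, 0.0000, 0.0000, 0.0000, 0.0000]  mean=-1.4944  Neff=3.2184  idx=[3, 4, 4, 4, 5, 5, 5, 5, 5, 5, 6, 6, 6, 6]
step 2: w=[0.0000, 0.0000, 0.0000, 0.0000, 0.0000, 0.0000, 0.0000, 0.0000, 0.0000, 0.0000, 0.2500, 0.2500, 0.2500, 0.2500]  mean=-1.0300  Neff=4.0000  idx=[10, 10, 10, 11, 11, 11, 11, 12, 12, 12, 13, 13, 13, 13]

resampled_idx = [10, 10, 10, 11, 11, 11, 11, 12, 12, 12, 13, 13, 13, 13]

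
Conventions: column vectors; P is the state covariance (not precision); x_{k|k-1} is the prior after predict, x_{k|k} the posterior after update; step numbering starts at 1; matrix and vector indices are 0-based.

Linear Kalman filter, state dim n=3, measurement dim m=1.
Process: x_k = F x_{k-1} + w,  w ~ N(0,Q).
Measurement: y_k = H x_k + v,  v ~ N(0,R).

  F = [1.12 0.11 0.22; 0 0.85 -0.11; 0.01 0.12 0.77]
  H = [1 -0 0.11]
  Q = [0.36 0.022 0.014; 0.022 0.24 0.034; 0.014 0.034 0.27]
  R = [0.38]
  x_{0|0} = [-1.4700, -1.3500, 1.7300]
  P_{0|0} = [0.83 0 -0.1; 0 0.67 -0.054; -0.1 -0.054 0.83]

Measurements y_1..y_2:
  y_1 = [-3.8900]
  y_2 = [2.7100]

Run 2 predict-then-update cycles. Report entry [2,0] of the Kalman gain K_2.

step 1: x^-=[-1.4143, -1.3378, 1.1554]  P^-=[1.3975 0.0674 0.0803; 0.0674 0.7442 -0.0025; 0.0803 -0.0025 0.7603]  S=[1.8044]  K=[0.7794; 0.0372; 0.0908]  nu=[-2.6028]  x^+=[-3.4429, -1.4347, 0.9190]  P^+=[0.3014 0.0151 -0.0475; 0.0151 0.7417 -0.0086; -0.0475 -0.0086 0.7454]
step 2: x^-=[-3.8117, -1.3206, 0.5010]  P^-=[0.7630 0.0920 0.1135; 0.0920 0.7865 0.0412; 0.1135 0.0412 0.7204]  S=[1.1767]  K=[0.6591; 0.0821; 0.1638]  nu=[6.4666]  x^+=[0.4501, -0.7899, 1.5601]  P^+=[0.2519 0.0284 -0.0135; 0.0284 0.7786 0.0254; -0.0135 0.0254 0.6888]

K[2,0] = 0.1638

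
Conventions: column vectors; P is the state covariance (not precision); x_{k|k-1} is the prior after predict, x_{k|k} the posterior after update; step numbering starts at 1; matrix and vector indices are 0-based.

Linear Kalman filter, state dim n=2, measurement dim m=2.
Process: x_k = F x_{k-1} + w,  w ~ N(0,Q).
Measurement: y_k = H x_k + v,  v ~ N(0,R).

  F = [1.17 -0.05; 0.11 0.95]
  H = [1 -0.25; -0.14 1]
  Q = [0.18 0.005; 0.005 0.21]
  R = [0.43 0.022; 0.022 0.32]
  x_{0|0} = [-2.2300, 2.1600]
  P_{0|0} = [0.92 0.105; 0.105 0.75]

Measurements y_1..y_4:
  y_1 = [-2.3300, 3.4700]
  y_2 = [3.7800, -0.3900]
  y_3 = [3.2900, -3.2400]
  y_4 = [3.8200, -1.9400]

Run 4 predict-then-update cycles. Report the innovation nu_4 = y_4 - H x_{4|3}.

innov = [0.8793, -0.7177]

step 1: x^-=[-2.7171, 1.8067]  P^-=[1.4290 0.2039; 0.2039 0.9200]  S=[1.8145 -0.1970; -0.1970 1.2109]  K=[0.7734 0.1290; 0.0667 0.7470]  nu=[0.8388, 1.2829]  x^+=[-1.9028, 2.8210]  P^+=[0.3627 0.1091; 0.1091 0.2558]
step 2: x^-=[-2.3674, 2.4707]  P^-=[0.6644 0.1602; 0.1602 0.4680]  S=[1.0435 -0.0222; -0.0222 0.7562]  K=[0.6005 0.1065; 0.0540 0.5909]  nu=[6.7651, -3.1921]  x^+=[1.3555, 0.9496]  P^+=[0.2823 0.0868; 0.0868 0.2024]
step 3: x^-=[1.5384, 1.0512]  P^-=[0.5568 0.1277; 0.1277 0.4142]  S=[0.9488 -0.0273; -0.0273 0.7094]  K=[0.5558 0.0916; 0.0416 0.5603]  nu=[2.0144, -4.0758]  x^+=[2.2848, -1.1488]  P^+=[0.2605 0.0780; 0.0780 0.1911]
step 4: x^-=[2.7307, -0.8400]  P^-=[0.5280 0.1157; 0.1157 0.4020]  S=[0.9252 -0.0326; -0.0326 0.6999]  K=[0.5424 0.0850; 0.0360 0.5528]  nu=[0.8793, -0.7177]  x^+=[3.1466, -1.2052]  P^+=[0.2538 0.0747; 0.0747 0.1882]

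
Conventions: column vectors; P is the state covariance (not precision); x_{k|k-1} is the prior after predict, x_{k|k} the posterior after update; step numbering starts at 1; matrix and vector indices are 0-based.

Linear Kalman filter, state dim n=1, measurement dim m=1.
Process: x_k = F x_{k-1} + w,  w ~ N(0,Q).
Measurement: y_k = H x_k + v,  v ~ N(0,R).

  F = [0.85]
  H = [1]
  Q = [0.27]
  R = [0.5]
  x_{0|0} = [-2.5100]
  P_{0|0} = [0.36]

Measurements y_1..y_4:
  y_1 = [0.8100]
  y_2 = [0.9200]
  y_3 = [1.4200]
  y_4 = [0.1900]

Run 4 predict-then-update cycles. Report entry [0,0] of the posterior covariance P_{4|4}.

P_post[0,0] = 0.2339

step 1: x^-=[-2.1335]  P^-=[0.5301]  S=[1.0301]  K=[0.5146]  nu=[2.9435]  x^+=[-0.6187]  P^+=[0.2573]
step 2: x^-=[-0.5259]  P^-=[0.4559]  S=[0.9559]  K=[0.4769]  nu=[1.4459]  x^+=[0.1637]  P^+=[0.2385]
step 3: x^-=[0.1391]  P^-=[0.4423]  S=[0.9423]  K=[0.4694]  nu=[1.2809]  x^+=[0.7403]  P^+=[0.2347]
step 4: x^-=[0.6293]  P^-=[0.4396]  S=[0.9396]  K=[0.4678]  nu=[-0.4393]  x^+=[0.4238]  P^+=[0.2339]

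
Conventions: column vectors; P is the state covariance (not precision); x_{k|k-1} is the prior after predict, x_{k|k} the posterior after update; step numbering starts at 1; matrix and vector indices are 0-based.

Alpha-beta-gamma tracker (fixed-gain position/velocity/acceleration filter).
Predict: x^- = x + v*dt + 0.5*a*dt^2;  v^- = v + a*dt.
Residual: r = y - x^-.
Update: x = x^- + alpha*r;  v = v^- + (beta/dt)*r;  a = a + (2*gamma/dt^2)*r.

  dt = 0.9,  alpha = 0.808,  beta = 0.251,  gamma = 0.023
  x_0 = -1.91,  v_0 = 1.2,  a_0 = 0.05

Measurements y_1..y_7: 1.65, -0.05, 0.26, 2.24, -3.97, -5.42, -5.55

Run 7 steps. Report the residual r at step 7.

step 1: x_pred=-0.8097  r=2.4597  x^+=1.1777  v^+=1.9310  a^+=0.1897
step 2: x_pred=2.9924  r=-3.0424  x^+=0.5342  v^+=1.2532  a^+=0.0169
step 3: x_pred=1.6689  r=-1.4089  x^+=0.5305  v^+=0.8755  a^+=-0.0631
step 4: x_pred=1.2929  r=0.9471  x^+=2.0582  v^+=1.0828  a^+=-0.0093
step 5: x_pred=3.0289  r=-6.9989  x^+=-2.6262  v^+=-0.8775  a^+=-0.4068
step 6: x_pred=-3.5807  r=-1.8393  x^+=-5.0668  v^+=-1.7565  a^+=-0.5112
step 7: x_pred=-6.8548  r=1.3048  x^+=-5.8005  v^+=-1.8528  a^+=-0.4371

resid = 1.3048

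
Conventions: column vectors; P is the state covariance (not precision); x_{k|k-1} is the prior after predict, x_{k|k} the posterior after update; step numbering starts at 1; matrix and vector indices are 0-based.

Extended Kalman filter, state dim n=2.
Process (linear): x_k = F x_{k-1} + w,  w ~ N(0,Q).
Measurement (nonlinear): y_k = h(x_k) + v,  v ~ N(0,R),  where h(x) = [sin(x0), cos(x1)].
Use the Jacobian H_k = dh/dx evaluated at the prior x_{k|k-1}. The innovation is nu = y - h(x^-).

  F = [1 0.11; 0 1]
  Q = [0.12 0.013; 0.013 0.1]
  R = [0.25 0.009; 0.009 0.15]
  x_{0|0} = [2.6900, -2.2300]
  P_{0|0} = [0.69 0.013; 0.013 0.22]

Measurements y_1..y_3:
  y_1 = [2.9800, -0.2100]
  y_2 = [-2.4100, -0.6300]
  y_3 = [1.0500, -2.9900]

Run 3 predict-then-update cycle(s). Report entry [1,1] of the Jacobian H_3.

H_jac[1,1] = 0.8264

step 1: x^-=[2.4447, -2.2300]  P^-=[0.8155 0.0502; 0.0502 0.3200]  H_jac=[-0.7668 0.0000; 0.0000 0.7905]  S=[0.7296 -0.0214; -0.0214 0.3500]  K=[-0.8554 0.0610; -0.0316 0.7209]  nu=[2.3382, 0.4025]  x^+=[0.4692, -2.0137]  P^+=[0.2782 0.0018; 0.0018 0.1364]
step 2: x^-=[0.2477, -2.0137]  P^-=[0.4002 0.0298; 0.0298 0.2364]  H_jac=[0.9695 0.0000; 0.0000 0.9035]  S=[0.6262 0.0351; 0.0351 0.3430]  K=[0.6188 0.0152; 0.0113 0.6216]  nu=[-2.6552, -0.2014]  x^+=[-1.3984, -2.1690]  P^+=[0.1597 0.0087; 0.0087 0.1033]
step 3: x^-=[-1.6370, -2.1690]  P^-=[0.2829 0.0331; 0.0331 0.2033]  H_jac=[-0.0661 0.0000; 0.0000 0.8264]  S=[0.2512 0.0072; 0.0072 0.2888]  K=[-0.0772 0.0965; -0.0254 0.5823]  nu=[2.0478, -2.4269]  x^+=[-2.0293, -3.6341]  P^+=[0.2788 0.0167; 0.0167 0.1054]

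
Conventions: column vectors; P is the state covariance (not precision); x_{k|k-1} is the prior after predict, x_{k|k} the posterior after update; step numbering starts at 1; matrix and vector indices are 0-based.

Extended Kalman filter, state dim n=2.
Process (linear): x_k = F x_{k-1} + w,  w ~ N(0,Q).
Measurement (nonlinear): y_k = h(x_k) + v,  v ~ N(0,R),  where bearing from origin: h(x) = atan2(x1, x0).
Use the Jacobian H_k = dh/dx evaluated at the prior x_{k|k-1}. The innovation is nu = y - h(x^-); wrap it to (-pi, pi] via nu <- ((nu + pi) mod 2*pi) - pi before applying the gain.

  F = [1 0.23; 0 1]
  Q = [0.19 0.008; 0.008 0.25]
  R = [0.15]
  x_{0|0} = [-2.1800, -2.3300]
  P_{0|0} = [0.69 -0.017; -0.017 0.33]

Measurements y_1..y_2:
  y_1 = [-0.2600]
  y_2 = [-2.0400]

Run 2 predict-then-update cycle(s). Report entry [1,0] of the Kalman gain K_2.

step 1: x^-=[-2.7159, -2.3300]  P^-=[0.8896 0.0669; 0.0669 0.5800]  H_jac=[0.1820 -0.2121]  S=[0.2004]  K=[0.7370; -0.5532]  nu=[2.1725]  x^+=[-1.1147, -3.5317]  P^+=[0.7808 0.1486; 0.1486 0.5187]
step 2: x^-=[-1.9270, -3.5317]  P^-=[1.0666 0.2759; 0.2759 0.7687]  H_jac=[0.2182 -0.1190]  S=[0.1973]  K=[1.0128; -0.1587]  nu=[0.0303]  x^+=[-1.8963, -3.5365]  P^+=[0.8641 0.3076; 0.3076 0.7637]

K[1,0] = -0.1587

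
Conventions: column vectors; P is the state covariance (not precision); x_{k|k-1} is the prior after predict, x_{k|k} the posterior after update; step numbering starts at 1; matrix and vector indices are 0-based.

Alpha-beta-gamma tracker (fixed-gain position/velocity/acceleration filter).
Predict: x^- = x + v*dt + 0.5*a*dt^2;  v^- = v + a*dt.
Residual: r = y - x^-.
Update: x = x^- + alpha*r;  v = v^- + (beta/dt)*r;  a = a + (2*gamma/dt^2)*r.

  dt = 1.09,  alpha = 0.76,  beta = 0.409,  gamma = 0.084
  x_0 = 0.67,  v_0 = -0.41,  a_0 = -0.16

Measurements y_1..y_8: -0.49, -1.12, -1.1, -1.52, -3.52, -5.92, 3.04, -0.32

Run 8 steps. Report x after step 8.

step 1: x_pred=0.1281  r=-0.6181  x^+=-0.3417  v^+=-0.8163  a^+=-0.2474
step 2: x_pred=-1.3784  r=0.2584  x^+=-1.1820  v^+=-0.9890  a^+=-0.2109
step 3: x_pred=-2.3853  r=1.2853  x^+=-1.4085  v^+=-0.7366  a^+=-0.0291
step 4: x_pred=-2.2286  r=0.7086  x^+=-1.6901  v^+=-0.5024  a^+=0.0711
step 5: x_pred=-2.1954  r=-1.3246  x^+=-3.2021  v^+=-0.9219  a^+=-0.1162
step 6: x_pred=-4.2760  r=-1.6440  x^+=-5.5254  v^+=-1.6654  a^+=-0.3487
step 7: x_pred=-7.5479  r=10.5879  x^+=0.4989  v^+=1.9274  a^+=1.1485
step 8: x_pred=3.2820  r=-3.6020  x^+=0.5445  v^+=1.8277  a^+=0.6392

x_post = 0.5445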